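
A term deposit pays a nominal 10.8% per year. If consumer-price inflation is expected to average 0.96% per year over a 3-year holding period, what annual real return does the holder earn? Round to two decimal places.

9.75%

With constant rates the annual real return is the same each year: (1+10.8%)/(1+0.96%) − 1 = 0.09746.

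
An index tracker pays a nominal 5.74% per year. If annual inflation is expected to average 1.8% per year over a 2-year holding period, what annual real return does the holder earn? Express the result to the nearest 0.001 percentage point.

3.870%

With constant rates the annual real return is the same each year: (1+5.74%)/(1+1.8%) − 1 = 0.03870.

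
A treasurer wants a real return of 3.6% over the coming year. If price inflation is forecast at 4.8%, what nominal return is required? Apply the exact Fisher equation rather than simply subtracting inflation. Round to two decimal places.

8.57%

By the Fisher equation, 1 + r_nom = (1 + 3.6%)(1 + 4.8%) = 1.036 × 1.048 = 1.085728.
So r_nom = 8.5728%.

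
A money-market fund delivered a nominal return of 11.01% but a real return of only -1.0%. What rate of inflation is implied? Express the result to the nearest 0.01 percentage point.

From (1+r_nom) = (1+r_real)(1+π), we get 1+π = (1 + 11.01%)/(1 − 1.0%) = 1.1101/0.990 ≈ 1.12131.
So π ≈ 12.1313%.

12.13%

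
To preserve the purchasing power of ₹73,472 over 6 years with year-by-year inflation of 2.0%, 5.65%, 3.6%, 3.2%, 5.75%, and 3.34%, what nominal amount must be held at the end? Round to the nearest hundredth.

Cumulative price-level factor: 1.020 × 1.0565 × 1.036 × 1.032 × 1.0575 × 1.0334 ≈ 1.2590934339.
The nominal amount required is ₹73,472 scaled up by that factor.

₹92,508.11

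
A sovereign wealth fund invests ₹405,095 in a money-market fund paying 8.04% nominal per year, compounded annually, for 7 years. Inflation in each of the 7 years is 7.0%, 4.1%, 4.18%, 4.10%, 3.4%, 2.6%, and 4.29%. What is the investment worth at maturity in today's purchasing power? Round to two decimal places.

₹520,797.34

Nominal value at maturity: ₹405,095 × (1 + 8.04%)^7 ≈ ₹696,063.58.
Price-level factor over 7 years: 1.070 × 1.041 × 1.0418 × 1.0410 × 1.034 × 1.026 × 1.0429 ≈ 1.3365344480.
The maturity value deflated by that factor is the answer in today's purchasing power.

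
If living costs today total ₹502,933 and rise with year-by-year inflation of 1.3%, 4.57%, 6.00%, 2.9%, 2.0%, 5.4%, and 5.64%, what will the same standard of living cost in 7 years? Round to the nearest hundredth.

Cumulative price-level factor: 1.013 × 1.0457 × 1.0600 × 1.029 × 1.020 × 1.054 × 1.0564 ≈ 1.3122209544.
The nominal amount required is ₹502,933 scaled up by that factor.

₹659,959.22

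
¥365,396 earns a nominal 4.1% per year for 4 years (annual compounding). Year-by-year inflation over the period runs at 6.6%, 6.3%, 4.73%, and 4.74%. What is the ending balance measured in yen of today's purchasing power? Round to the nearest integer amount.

Nominal value at maturity: ¥365,396 × (1 + 4.1%)^4 ≈ ¥429,108.
Price-level factor over 4 years: 1.066 × 1.063 × 1.0473 × 1.0474 ≈ 1.2430086255.
The maturity value deflated by that factor is the answer in today's purchasing power.

¥345,217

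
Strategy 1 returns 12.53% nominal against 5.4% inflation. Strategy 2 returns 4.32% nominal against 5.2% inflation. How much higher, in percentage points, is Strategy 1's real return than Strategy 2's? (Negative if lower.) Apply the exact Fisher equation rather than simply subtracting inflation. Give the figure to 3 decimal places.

7.601

Strategy 1 real return: 1.1253/1.054 − 1 = 6.7647%.
Strategy 2 real return: 1.0432/1.052 − 1 = -0.8365%.
Difference: 6.7647 − (-0.8365) = 7.6012 pp.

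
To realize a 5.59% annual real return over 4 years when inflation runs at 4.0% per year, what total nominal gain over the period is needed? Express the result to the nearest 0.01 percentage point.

45.42%

Required annual nominal rate: (1+5.59%)(1+4.0%) − 1 = 9.8136%.
Cumulative over 4 years: (1 + 0.098136)^4 − 1 ≈ 0.45420.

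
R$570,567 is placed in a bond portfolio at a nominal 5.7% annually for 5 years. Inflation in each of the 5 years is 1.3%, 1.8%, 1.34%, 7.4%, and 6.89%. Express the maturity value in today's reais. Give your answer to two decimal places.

Nominal value at maturity: R$570,567 × (1 + 5.7%)^5 ≈ R$752,803.42.
Price-level factor over 5 years: 1.013 × 1.018 × 1.0134 × 1.074 × 1.0689 ≈ 1.1997188478.
The maturity value deflated by that factor is the answer in today's purchasing power.

R$627,483.20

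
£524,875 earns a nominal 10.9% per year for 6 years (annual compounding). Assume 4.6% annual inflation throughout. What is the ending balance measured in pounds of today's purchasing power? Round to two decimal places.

Nominal value at maturity: £524,875 × (1 + 10.9%)^6 ≈ £976,439.11.
Price-level factor over 6 years: (1 + 4.6%)^6 ≈ 1.3097551271.
The maturity value deflated by that factor is the answer in today's purchasing power.

£745,512.72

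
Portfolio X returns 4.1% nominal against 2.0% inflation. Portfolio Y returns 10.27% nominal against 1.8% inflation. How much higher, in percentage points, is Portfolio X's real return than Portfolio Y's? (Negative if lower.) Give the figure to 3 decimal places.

-6.261

Portfolio X real return: 1.041/1.020 − 1 = 2.0588%.
Portfolio Y real return: 1.1027/1.018 − 1 = 8.3202%.
Difference: 2.0588 − 8.3202 = -6.2614 pp.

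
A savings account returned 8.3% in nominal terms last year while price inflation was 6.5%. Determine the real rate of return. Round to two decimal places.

1.69%

Real return via the Fisher equation: (1 + 8.3%)/(1 + 6.5%) − 1 = 1.083/1.065 − 1 ≈ 0.01690.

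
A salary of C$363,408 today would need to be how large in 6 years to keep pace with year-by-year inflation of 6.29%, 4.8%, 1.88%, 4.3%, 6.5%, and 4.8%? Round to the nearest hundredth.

Cumulative price-level factor: 1.0629 × 1.048 × 1.0188 × 1.043 × 1.065 × 1.048 ≈ 1.3211064863.
The nominal amount required is C$363,408 scaled up by that factor.

C$480,100.67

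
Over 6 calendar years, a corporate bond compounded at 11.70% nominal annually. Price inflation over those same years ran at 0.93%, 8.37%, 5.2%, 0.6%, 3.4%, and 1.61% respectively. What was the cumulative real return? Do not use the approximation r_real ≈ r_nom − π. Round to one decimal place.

59.7%

Cumulative inflation factor: 1.0093 × 1.0837 × 1.052 × 1.006 × 1.034 × 1.0161 ≈ 1.21619.
Nominal growth factor: 1.94231. Real growth factor = 1.94231 / 1.21619 ≈ 1.59705.
Total real return ≈ 59.7052%.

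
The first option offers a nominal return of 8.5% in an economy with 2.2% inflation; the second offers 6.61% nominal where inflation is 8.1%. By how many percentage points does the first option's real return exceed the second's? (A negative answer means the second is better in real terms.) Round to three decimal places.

7.543

The first option real return: 1.085/1.022 − 1 = 6.1644%.
The second real return: 1.0661/1.081 − 1 = -1.3784%.
Difference: 6.1644 − (-1.3784) = 7.5428 pp.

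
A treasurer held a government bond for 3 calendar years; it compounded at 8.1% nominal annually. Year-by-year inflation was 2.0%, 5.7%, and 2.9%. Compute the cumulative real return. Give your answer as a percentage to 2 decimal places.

Cumulative inflation factor: 1.020 × 1.057 × 1.029 ≈ 1.10941.
Nominal growth factor: 1.26321. Real growth factor = 1.26321 / 1.10941 ≈ 1.13864.
Total real return ≈ 13.8640%.

13.86%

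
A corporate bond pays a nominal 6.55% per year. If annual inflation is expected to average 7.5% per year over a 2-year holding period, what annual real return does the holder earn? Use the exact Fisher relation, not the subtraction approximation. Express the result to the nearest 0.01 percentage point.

With constant rates the annual real return is the same each year: (1+6.55%)/(1+7.5%) − 1 = -0.00884.

-0.88%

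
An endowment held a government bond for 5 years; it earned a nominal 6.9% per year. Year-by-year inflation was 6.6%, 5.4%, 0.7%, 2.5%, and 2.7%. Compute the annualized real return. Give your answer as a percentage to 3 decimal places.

Cumulative inflation factor: 1.066 × 1.054 × 1.007 × 1.025 × 1.027 ≈ 1.19103.
Nominal growth factor: 1.39601. Real growth factor = 1.39601 / 1.19103 ≈ 1.17211.
Annualized: 1.17211^(1/5) − 1 ≈ 0.03227.

3.227%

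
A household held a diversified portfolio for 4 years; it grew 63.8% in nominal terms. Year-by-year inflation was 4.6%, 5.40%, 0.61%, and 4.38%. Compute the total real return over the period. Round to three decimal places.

Cumulative inflation factor: 1.046 × 1.0540 × 1.0061 × 1.0438 ≈ 1.15779.
Nominal growth factor: 1.63800. Real growth factor = 1.63800 / 1.15779 ≈ 1.41476.
Total real return ≈ 41.4761%.

41.476%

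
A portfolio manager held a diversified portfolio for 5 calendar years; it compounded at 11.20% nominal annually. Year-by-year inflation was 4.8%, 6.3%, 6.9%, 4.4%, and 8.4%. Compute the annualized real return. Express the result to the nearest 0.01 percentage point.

4.76%

Cumulative inflation factor: 1.048 × 1.063 × 1.069 × 1.044 × 1.084 ≈ 1.34773.
Nominal growth factor: 1.70029. Real growth factor = 1.70029 / 1.34773 ≈ 1.26160.
Annualized: 1.26160^(1/5) − 1 ≈ 0.04757.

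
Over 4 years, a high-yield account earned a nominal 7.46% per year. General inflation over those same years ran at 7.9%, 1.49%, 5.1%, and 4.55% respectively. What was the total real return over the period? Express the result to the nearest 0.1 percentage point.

10.8%

Cumulative inflation factor: 1.079 × 1.0149 × 1.051 × 1.0455 ≈ 1.20329.
Nominal growth factor: 1.33348. Real growth factor = 1.33348 / 1.20329 ≈ 1.10819.
Total real return ≈ 10.8194%.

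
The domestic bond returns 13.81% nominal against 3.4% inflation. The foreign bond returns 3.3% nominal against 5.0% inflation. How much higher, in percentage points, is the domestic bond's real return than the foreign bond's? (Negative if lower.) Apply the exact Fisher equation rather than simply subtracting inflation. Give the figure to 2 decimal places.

11.69

The domestic bond real return: 1.1381/1.034 − 1 = 10.068%.
The foreign bond real return: 1.033/1.050 − 1 = -1.619%.
Difference: 10.068 − (-1.619) = 11.687 pp.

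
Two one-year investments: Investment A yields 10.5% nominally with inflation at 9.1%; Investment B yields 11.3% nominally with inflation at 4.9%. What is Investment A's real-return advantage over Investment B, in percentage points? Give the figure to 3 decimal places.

Investment A real return: 1.105/1.091 − 1 = 1.2832%.
Investment B real return: 1.113/1.049 − 1 = 6.1010%.
Difference: 1.2832 − 6.1010 = -4.8178 pp.

-4.818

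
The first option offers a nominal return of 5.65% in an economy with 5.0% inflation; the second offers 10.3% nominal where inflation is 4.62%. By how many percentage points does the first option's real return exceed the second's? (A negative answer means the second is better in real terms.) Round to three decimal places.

The first option real return: 1.0565/1.050 − 1 = 0.6190%.
The second real return: 1.103/1.0462 − 1 = 5.4292%.
Difference: 0.6190 − 5.4292 = -4.8102 pp.

-4.810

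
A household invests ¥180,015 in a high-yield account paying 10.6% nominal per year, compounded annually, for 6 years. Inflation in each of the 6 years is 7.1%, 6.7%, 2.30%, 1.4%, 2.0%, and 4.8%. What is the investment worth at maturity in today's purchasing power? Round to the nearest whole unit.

¥260,022

Nominal value at maturity: ¥180,015 × (1 + 10.6%)^6 ≈ ¥329,488.
Price-level factor over 6 years: 1.071 × 1.067 × 1.0230 × 1.014 × 1.020 × 1.048 ≈ 1.2671526419.
The maturity value deflated by that factor is the answer in today's purchasing power.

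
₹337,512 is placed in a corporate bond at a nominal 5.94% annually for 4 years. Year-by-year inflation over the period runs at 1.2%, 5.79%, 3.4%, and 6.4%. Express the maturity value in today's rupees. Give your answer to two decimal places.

₹360,945.64

Nominal value at maturity: ₹337,512 × (1 + 5.94%)^4 ≈ ₹425,137.19.
Price-level factor over 4 years: 1.012 × 1.0579 × 1.034 × 1.064 ≈ 1.1778427047.
Dividing the nominal maturity value by the price-level factor gives the value in today's money.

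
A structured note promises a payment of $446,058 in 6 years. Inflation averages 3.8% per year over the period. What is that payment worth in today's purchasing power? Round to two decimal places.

Price-level factor over 6 years: (1 + 3.8%)^6 ≈ 1.2507891955.
Purchasing power today: $446,058 divided by that factor.

$356,621.24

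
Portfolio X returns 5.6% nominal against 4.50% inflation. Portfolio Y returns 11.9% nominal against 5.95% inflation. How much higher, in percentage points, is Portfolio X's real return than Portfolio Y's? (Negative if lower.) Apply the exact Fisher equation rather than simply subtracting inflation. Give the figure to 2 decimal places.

Portfolio X real return: 1.056/1.0450 − 1 = 1.053%.
Portfolio Y real return: 1.119/1.0595 − 1 = 5.616%.
Difference: 1.053 − 5.616 = -4.563 pp.

-4.56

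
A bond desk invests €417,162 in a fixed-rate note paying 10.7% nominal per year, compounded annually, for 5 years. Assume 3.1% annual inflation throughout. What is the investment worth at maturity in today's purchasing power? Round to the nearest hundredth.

€595,318.69

Nominal value at maturity: €417,162 × (1 + 10.7%)^5 ≈ €693,494.22.
Price-level factor over 5 years: (1 + 3.1%)^5 ≈ 1.1649125562.
Dividing the nominal maturity value by the price-level factor gives the value in today's money.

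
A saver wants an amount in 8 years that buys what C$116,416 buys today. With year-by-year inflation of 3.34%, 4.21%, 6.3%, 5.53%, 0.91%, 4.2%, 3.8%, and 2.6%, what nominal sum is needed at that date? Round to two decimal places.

Cumulative price-level factor: 1.0334 × 1.0421 × 1.063 × 1.0553 × 1.0091 × 1.042 × 1.038 × 1.026 ≈ 1.3528003134.
Multiplying C$116,416 by the price-level factor gives the future nominal sum.

C$157,487.60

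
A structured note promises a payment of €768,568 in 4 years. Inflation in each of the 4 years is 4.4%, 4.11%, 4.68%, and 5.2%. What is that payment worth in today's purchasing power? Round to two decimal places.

Price-level factor over 4 years: 1.044 × 1.0411 × 1.0468 × 1.052 ≈ 1.1969400502.
Purchasing power today: €768,568 divided by that factor.

€642,110.69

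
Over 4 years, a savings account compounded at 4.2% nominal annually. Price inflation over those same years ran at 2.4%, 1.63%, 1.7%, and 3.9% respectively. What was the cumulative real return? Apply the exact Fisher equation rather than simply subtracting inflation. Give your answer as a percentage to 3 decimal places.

7.204%

Cumulative inflation factor: 1.024 × 1.0163 × 1.017 × 1.039 ≈ 1.09966.
Nominal growth factor: 1.17888. Real growth factor = 1.17888 / 1.09966 ≈ 1.07204.
Total real return ≈ 7.2044%.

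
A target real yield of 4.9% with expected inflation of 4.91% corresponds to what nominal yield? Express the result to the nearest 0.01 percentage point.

By the Fisher equation, 1 + r_nom = (1 + 4.9%)(1 + 4.91%) = 1.049 × 1.0491 = 1.1005059.
So r_nom = 10.05059%.

10.05%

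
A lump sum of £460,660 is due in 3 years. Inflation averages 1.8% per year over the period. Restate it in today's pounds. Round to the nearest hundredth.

£436,653.72

Price-level factor over 3 years: (1 + 1.8%)^3 = 1.054977832.
Purchasing power today: £460,660 divided by that factor.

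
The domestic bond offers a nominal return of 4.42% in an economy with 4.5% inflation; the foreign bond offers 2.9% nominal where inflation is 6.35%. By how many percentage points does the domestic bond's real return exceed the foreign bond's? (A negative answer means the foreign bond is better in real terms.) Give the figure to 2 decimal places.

The domestic bond real return: 1.0442/1.045 − 1 = -0.077%.
The foreign bond real return: 1.029/1.0635 − 1 = -3.244%.
Difference: -0.077 − (-3.244) = 3.167 pp.

3.17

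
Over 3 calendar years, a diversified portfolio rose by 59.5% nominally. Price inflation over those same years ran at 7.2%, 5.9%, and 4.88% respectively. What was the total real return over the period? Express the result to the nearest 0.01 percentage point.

33.96%

Cumulative inflation factor: 1.072 × 1.059 × 1.0488 ≈ 1.19065.
Nominal growth factor: 1.59500. Real growth factor = 1.59500 / 1.19065 ≈ 1.33961.
Total real return ≈ 33.9607%.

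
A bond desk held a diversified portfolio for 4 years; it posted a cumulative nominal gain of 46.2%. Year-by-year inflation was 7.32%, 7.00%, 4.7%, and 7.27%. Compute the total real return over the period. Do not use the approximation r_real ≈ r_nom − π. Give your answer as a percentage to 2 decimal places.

Cumulative inflation factor: 1.0732 × 1.0700 × 1.047 × 1.0727 ≈ 1.28970.
Nominal growth factor: 1.46200. Real growth factor = 1.46200 / 1.28970 ≈ 1.13360.
Total real return ≈ 13.3595%.

13.36%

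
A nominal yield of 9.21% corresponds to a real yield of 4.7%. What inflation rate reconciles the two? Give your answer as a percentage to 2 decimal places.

From (1+r_nom) = (1+r_real)(1+π), we get 1+π = (1 + 9.21%)/(1 + 4.7%) = 1.0921/1.047 ≈ 1.04308.
So π ≈ 4.3075%.

4.31%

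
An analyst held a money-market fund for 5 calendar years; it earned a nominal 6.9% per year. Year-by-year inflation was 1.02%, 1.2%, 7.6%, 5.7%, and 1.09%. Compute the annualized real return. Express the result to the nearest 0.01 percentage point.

3.50%

Cumulative inflation factor: 1.0102 × 1.012 × 1.076 × 1.057 × 1.0109 ≈ 1.17539.
Nominal growth factor: 1.39601. Real growth factor = 1.39601 / 1.17539 ≈ 1.18770.
Annualized: 1.18770^(1/5) − 1 ≈ 0.03500.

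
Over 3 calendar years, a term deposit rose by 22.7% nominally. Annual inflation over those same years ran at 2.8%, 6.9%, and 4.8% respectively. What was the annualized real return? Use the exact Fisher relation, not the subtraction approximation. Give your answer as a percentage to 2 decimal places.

Cumulative inflation factor: 1.028 × 1.069 × 1.048 ≈ 1.15168.
Nominal growth factor: 1.22700. Real growth factor = 1.22700 / 1.15168 ≈ 1.06540.
Annualized: 1.06540^(1/3) − 1 ≈ 0.02134.

2.13%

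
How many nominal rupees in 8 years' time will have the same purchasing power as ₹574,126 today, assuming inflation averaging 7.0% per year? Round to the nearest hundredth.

Cumulative price-level factor: (1+7.0%)^8 ≈ 1.7181861798.
Multiplying ₹574,126 by the price-level factor gives the future nominal sum.

₹986,455.36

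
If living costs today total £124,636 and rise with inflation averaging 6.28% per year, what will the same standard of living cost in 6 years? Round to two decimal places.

Cumulative price-level factor: (1+6.28%)^6 ≈ 1.4411502932.
The nominal amount required is £124,636 scaled up by that factor.

£179,619.21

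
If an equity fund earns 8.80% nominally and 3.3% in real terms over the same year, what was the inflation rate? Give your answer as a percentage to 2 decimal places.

5.32%

From (1+r_nom) = (1+r_real)(1+π), we get 1+π = (1 + 8.80%)/(1 + 3.3%) = 1.0880/1.033 ≈ 1.05324.
So π ≈ 5.3243%.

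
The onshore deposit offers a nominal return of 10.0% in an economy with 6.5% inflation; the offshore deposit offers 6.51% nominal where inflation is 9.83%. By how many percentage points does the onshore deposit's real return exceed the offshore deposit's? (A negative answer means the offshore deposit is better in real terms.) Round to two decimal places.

The onshore deposit real return: 1.100/1.065 − 1 = 3.286%.
The offshore deposit real return: 1.0651/1.0983 − 1 = -3.023%.
Difference: 3.286 − (-3.023) = 6.309 pp.

6.31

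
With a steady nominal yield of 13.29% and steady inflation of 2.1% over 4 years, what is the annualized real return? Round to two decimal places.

With constant rates the annual real return is the same each year: (1+13.29%)/(1+2.1%) − 1 = 0.10960.

10.96%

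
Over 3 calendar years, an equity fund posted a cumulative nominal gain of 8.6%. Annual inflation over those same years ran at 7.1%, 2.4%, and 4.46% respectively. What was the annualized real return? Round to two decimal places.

Cumulative inflation factor: 1.071 × 1.024 × 1.0446 ≈ 1.14562.
Nominal growth factor: 1.08600. Real growth factor = 1.08600 / 1.14562 ≈ 0.94796.
Annualized: 0.94796^(1/3) − 1 ≈ -0.01766.

-1.77%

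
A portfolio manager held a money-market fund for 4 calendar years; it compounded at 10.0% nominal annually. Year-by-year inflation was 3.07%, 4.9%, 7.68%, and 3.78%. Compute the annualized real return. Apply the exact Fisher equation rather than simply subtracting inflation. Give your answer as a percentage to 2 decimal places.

4.92%

Cumulative inflation factor: 1.0307 × 1.049 × 1.0768 × 1.0378 ≈ 1.20825.
Nominal growth factor: 1.46410. Real growth factor = 1.46410 / 1.20825 ≈ 1.21175.
Annualized: 1.21175^(1/4) − 1 ≈ 0.04919.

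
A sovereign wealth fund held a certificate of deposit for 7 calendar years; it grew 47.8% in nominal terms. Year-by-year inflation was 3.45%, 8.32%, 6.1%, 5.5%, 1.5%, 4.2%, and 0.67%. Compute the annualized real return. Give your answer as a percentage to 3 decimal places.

Cumulative inflation factor: 1.0345 × 1.0832 × 1.061 × 1.055 × 1.015 × 1.042 × 1.0067 ≈ 1.33549.
Nominal growth factor: 1.47800. Real growth factor = 1.47800 / 1.33549 ≈ 1.10671.
Annualized: 1.10671^(1/7) − 1 ≈ 0.01459.

1.459%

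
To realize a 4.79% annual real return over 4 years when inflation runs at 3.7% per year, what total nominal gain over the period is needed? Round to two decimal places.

39.44%

Required annual nominal rate: (1+4.79%)(1+3.7%) − 1 = 8.66723%.
Cumulative over 4 years: (1 + 0.0866723)^4 − 1 ≈ 0.39442.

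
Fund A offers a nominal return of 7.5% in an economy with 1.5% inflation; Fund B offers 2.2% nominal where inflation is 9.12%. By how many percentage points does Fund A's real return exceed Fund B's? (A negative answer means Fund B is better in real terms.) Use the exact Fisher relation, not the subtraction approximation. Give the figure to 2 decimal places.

12.25

Fund A real return: 1.075/1.015 − 1 = 5.911%.
Fund B real return: 1.022/1.0912 − 1 = -6.342%.
Difference: 5.911 − (-6.342) = 12.253 pp.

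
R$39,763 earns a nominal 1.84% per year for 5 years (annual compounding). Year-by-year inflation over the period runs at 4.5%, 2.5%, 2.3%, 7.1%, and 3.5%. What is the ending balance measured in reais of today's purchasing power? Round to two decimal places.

Nominal value at maturity: R$39,763 × (1 + 1.84%)^5 ≈ R$43,558.32.
Price-level factor over 5 years: 1.045 × 1.025 × 1.023 × 1.071 × 1.035 ≈ 1.2146344935.
The maturity value deflated by that factor is the answer in today's purchasing power.

R$35,861.26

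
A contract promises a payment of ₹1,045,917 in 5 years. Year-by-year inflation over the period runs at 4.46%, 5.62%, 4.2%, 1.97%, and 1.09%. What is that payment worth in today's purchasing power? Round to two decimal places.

Price-level factor over 5 years: 1.0446 × 1.0562 × 1.042 × 1.0197 × 1.0109 ≈ 1.1850714062.
Purchasing power today: ₹1,045,917 divided by that factor.

₹882,577.20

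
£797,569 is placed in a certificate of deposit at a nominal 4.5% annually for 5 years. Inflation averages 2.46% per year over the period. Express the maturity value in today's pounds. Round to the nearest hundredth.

£880,193.10

Nominal value at maturity: £797,569 × (1 + 4.5%)^5 ≈ £993,916.08.
Price-level factor over 5 years: (1 + 2.46%)^5 ≈ 1.1292023095.
The maturity value deflated by that factor is the answer in today's purchasing power.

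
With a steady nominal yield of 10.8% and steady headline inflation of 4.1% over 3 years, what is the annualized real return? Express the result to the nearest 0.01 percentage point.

6.44%

With constant rates the annual real return is the same each year: (1+10.8%)/(1+4.1%) − 1 = 0.06436.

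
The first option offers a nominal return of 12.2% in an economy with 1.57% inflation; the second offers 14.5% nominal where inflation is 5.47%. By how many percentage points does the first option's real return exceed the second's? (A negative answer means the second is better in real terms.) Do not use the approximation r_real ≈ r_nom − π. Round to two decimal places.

The first option real return: 1.122/1.0157 − 1 = 10.466%.
The second real return: 1.145/1.0547 − 1 = 8.562%.
Difference: 10.466 − 8.562 = 1.904 pp.

1.90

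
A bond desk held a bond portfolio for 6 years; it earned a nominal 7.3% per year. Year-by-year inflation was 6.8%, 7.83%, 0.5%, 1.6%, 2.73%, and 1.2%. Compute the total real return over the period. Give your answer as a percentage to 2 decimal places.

24.84%

Cumulative inflation factor: 1.068 × 1.0783 × 1.005 × 1.016 × 1.0273 × 1.012 ≈ 1.22250.
Nominal growth factor: 1.52615. Real growth factor = 1.52615 / 1.22250 ≈ 1.24839.
Total real return ≈ 24.8389%.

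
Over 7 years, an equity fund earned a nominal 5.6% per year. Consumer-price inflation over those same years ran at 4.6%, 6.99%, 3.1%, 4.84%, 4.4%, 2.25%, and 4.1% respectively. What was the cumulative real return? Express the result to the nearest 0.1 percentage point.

Cumulative inflation factor: 1.046 × 1.0699 × 1.031 × 1.0484 × 1.044 × 1.0225 × 1.041 ≈ 1.34423.
Nominal growth factor: 1.46436. Real growth factor = 1.46436 / 1.34423 ≈ 1.08936.
Total real return ≈ 8.9362%.

8.9%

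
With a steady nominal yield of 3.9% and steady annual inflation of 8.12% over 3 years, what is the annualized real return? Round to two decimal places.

With constant rates the annual real return is the same each year: (1+3.9%)/(1+8.12%) − 1 = -0.03903.

-3.90%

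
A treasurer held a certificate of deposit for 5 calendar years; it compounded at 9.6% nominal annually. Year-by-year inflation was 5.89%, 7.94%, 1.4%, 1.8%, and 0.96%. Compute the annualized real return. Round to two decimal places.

Cumulative inflation factor: 1.0589 × 1.0794 × 1.014 × 1.018 × 1.0096 ≈ 1.19117.
Nominal growth factor: 1.58144. Real growth factor = 1.58144 / 1.19117 ≈ 1.32764.
Annualized: 1.32764^(1/5) − 1 ≈ 0.05832.

5.83%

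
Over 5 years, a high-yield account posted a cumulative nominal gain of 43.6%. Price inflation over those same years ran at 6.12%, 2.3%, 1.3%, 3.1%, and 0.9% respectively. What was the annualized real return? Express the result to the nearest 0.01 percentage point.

Cumulative inflation factor: 1.0612 × 1.023 × 1.013 × 1.031 × 1.009 ≈ 1.14402.
Nominal growth factor: 1.43600. Real growth factor = 1.43600 / 1.14402 ≈ 1.25523.
Annualized: 1.25523^(1/5) − 1 ≈ 0.04651.

4.65%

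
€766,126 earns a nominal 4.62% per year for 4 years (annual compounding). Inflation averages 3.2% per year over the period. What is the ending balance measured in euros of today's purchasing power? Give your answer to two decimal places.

Nominal value at maturity: €766,126 × (1 + 4.62%)^4 ≈ €917,823.27.
Price-level factor over 4 years: (1 + 3.2%)^4 ≈ 1.1342761206.
The maturity value deflated by that factor is the answer in today's purchasing power.

€809,170.94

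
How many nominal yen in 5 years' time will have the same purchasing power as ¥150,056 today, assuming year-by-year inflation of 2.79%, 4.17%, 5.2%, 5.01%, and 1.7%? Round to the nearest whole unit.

¥180,515

Cumulative price-level factor: 1.0279 × 1.0417 × 1.052 × 1.0501 × 1.017 ≈ 1.2029868539.
The nominal amount required is ¥150,056 scaled up by that factor.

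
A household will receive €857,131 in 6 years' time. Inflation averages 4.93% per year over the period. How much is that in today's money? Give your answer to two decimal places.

Price-level factor over 6 years: (1 + 4.93%)^6 ≈ 1.3347441841.
Purchasing power today: €857,131 divided by that factor.

€642,168.75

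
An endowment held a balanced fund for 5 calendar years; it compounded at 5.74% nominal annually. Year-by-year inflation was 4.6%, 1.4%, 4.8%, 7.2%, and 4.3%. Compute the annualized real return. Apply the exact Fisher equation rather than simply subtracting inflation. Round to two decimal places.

Cumulative inflation factor: 1.046 × 1.014 × 1.048 × 1.072 × 1.043 ≈ 1.24283.
Nominal growth factor: 1.32189. Real growth factor = 1.32189 / 1.24283 ≈ 1.06362.
Annualized: 1.06362^(1/5) − 1 ≈ 0.01241.

1.24%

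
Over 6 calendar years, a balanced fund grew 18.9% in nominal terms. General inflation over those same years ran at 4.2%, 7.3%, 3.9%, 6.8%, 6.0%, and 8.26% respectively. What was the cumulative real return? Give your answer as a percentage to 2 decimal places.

Cumulative inflation factor: 1.042 × 1.073 × 1.039 × 1.068 × 1.060 × 1.0826 ≈ 1.42373.
Nominal growth factor: 1.18900. Real growth factor = 1.18900 / 1.42373 ≈ 0.83513.
Total real return ≈ -16.4871%.

-16.49%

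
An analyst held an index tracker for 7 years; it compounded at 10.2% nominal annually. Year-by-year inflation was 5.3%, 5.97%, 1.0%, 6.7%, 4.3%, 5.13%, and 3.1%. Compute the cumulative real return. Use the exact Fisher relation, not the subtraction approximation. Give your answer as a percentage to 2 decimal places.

45.18%

Cumulative inflation factor: 1.053 × 1.0597 × 1.010 × 1.067 × 1.043 × 1.0513 × 1.031 ≈ 1.35946.
Nominal growth factor: 1.97365. Real growth factor = 1.97365 / 1.35946 ≈ 1.45179.
Total real return ≈ 45.1792%.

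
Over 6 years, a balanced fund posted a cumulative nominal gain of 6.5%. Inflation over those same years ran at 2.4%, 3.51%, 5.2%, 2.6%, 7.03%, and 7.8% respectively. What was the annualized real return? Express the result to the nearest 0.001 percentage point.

-3.514%

Cumulative inflation factor: 1.024 × 1.0351 × 1.052 × 1.026 × 1.0703 × 1.078 ≈ 1.31999.
Nominal growth factor: 1.06500. Real growth factor = 1.06500 / 1.31999 ≈ 0.80683.
Annualized: 0.80683^(1/6) − 1 ≈ -0.03514.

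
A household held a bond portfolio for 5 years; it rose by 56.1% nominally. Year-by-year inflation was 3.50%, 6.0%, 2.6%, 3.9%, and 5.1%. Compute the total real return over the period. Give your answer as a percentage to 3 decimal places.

Cumulative inflation factor: 1.0350 × 1.060 × 1.026 × 1.039 × 1.051 ≈ 1.22917.
Nominal growth factor: 1.56100. Real growth factor = 1.56100 / 1.22917 ≈ 1.26996.
Total real return ≈ 26.9963%.

26.996%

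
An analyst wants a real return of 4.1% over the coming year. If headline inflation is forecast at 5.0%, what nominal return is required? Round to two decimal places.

9.31%

By the Fisher equation, 1 + r_nom = (1 + 4.1%)(1 + 5.0%) = 1.041 × 1.050 = 1.09305.
So r_nom = 9.305%.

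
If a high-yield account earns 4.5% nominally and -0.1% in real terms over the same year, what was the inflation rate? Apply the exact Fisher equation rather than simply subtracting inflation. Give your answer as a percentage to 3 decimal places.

From (1+r_nom) = (1+r_real)(1+π), we get 1+π = (1 + 4.5%)/(1 − 0.1%) = 1.045/0.999 ≈ 1.04605.
So π ≈ 4.6046%.

4.605%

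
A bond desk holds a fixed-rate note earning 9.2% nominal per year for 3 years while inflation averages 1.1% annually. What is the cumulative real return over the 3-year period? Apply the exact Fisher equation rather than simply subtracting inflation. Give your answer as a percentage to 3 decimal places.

26.013%

The annual real rate is (1+9.2%)/(1+1.1%) − 1 = 8.0119%.
Compounded over 3 years: (1 + 0.080119)^3 − 1 ≈ 0.26013.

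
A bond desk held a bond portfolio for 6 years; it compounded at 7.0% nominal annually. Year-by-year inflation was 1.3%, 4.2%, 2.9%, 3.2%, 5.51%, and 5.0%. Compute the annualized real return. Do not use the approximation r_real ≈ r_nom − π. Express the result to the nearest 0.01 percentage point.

3.21%

Cumulative inflation factor: 1.013 × 1.042 × 1.029 × 1.032 × 1.0551 × 1.050 ≈ 1.24181.
Nominal growth factor: 1.50073. Real growth factor = 1.50073 / 1.24181 ≈ 1.20850.
Annualized: 1.20850^(1/6) − 1 ≈ 0.03207.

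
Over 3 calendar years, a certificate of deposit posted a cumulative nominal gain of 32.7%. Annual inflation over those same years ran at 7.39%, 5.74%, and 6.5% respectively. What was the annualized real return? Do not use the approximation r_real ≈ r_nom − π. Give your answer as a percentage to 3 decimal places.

Cumulative inflation factor: 1.0739 × 1.0574 × 1.065 ≈ 1.20935.
Nominal growth factor: 1.32700. Real growth factor = 1.32700 / 1.20935 ≈ 1.09728.
Annualized: 1.09728^(1/3) − 1 ≈ 0.03143.

3.143%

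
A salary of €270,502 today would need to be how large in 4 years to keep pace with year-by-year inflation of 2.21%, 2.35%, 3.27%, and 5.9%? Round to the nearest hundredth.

€309,472.35

Cumulative price-level factor: 1.0221 × 1.0235 × 1.0327 × 1.059 ≈ 1.1440667725.
The nominal amount required is €270,502 scaled up by that factor.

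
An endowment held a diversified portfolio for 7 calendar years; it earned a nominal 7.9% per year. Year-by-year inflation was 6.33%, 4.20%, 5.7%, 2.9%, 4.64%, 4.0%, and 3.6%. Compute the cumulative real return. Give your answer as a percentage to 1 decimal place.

25.3%

Cumulative inflation factor: 1.0633 × 1.0420 × 1.057 × 1.029 × 1.0464 × 1.040 × 1.036 ≈ 1.35864.
Nominal growth factor: 1.70275. Real growth factor = 1.70275 / 1.35864 ≈ 1.25327.
Total real return ≈ 25.3272%.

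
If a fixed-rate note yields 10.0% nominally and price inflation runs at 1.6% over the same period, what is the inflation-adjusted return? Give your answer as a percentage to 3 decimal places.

Real return via the Fisher equation: (1 + 10.0%)/(1 + 1.6%) − 1 = 1.100/1.016 − 1 ≈ 0.08268.

8.268%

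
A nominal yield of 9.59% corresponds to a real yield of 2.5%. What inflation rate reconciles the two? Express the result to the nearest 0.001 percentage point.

6.917%

From (1+r_nom) = (1+r_real)(1+π), we get 1+π = (1 + 9.59%)/(1 + 2.5%) = 1.0959/1.025 ≈ 1.06917.
So π ≈ 6.9171%.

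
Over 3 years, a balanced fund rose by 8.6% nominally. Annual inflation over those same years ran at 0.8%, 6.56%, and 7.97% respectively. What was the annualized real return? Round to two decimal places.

-2.17%

Cumulative inflation factor: 1.008 × 1.0656 × 1.0797 ≈ 1.15973.
Nominal growth factor: 1.08600. Real growth factor = 1.08600 / 1.15973 ≈ 0.93642.
Annualized: 0.93642^(1/3) − 1 ≈ -0.02166.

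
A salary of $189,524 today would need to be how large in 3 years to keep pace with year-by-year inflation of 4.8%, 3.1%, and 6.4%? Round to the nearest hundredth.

Cumulative price-level factor: 1.048 × 1.031 × 1.064 = 1.149639232.
Multiplying $189,524 by the price-level factor gives the future nominal sum.

$217,884.23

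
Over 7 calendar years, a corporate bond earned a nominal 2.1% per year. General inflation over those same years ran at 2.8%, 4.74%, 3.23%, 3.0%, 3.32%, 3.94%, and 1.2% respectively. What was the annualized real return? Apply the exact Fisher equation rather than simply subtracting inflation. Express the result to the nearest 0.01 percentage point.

Cumulative inflation factor: 1.028 × 1.0474 × 1.0323 × 1.030 × 1.0332 × 1.0394 × 1.012 ≈ 1.24422.
Nominal growth factor: 1.15659. Real growth factor = 1.15659 / 1.24422 ≈ 0.92957.
Annualized: 0.92957^(1/7) − 1 ≈ -0.01038.

-1.04%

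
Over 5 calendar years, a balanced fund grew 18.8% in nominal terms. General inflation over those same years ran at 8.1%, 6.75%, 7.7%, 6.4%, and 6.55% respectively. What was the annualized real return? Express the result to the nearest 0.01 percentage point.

-3.35%

Cumulative inflation factor: 1.081 × 1.0675 × 1.077 × 1.064 × 1.0655 ≈ 1.40898.
Nominal growth factor: 1.18800. Real growth factor = 1.18800 / 1.40898 ≈ 0.84316.
Annualized: 0.84316^(1/5) − 1 ≈ -0.03354.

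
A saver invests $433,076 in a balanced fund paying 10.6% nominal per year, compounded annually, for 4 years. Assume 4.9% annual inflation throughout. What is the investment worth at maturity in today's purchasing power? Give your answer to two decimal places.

Nominal value at maturity: $433,076 × (1 + 10.6%)^4 ≈ $648,014.35.
Price-level factor over 4 years: (1 + 4.9%)^4 ≈ 1.2108823608.
Dividing the nominal maturity value by the price-level factor gives the value in today's money.

$535,158.80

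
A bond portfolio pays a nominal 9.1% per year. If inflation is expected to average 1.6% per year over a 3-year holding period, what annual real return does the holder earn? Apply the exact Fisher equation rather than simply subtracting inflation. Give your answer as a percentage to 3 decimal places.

With constant rates the annual real return is the same each year: (1+9.1%)/(1+1.6%) − 1 = 0.07382.

7.382%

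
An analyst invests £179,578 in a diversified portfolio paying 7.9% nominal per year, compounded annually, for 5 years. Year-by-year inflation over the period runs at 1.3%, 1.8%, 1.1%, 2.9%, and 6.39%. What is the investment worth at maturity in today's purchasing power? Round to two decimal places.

Nominal value at maturity: £179,578 × (1 + 7.9%)^5 ≈ £262,639.69.
Price-level factor over 5 years: 1.013 × 1.018 × 1.011 × 1.029 × 1.0639 ≈ 1.1413650311.
Dividing the nominal maturity value by the price-level factor gives the value in today's money.

£230,110.16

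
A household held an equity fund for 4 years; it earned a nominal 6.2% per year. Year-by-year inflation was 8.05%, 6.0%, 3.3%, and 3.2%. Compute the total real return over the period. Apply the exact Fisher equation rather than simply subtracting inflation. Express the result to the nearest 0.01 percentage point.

4.18%

Cumulative inflation factor: 1.0805 × 1.060 × 1.033 × 1.032 ≈ 1.22099.
Nominal growth factor: 1.27203. Real growth factor = 1.27203 / 1.22099 ≈ 1.04181.
Total real return ≈ 4.1807%.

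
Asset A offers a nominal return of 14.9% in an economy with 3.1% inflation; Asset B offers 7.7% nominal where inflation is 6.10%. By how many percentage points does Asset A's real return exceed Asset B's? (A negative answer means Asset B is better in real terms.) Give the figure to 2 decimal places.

9.94

Asset A real return: 1.149/1.031 − 1 = 11.445%.
Asset B real return: 1.077/1.0610 − 1 = 1.508%.
Difference: 11.445 − 1.508 = 9.937 pp.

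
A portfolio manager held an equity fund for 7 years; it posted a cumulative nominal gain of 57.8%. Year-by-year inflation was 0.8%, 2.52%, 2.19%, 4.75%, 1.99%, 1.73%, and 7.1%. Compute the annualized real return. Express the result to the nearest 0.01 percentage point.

Cumulative inflation factor: 1.008 × 1.0252 × 1.0219 × 1.0475 × 1.0199 × 1.0173 × 1.071 ≈ 1.22921.
Nominal growth factor: 1.57800. Real growth factor = 1.57800 / 1.22921 ≈ 1.28375.
Annualized: 1.28375^(1/7) − 1 ≈ 0.03633.

3.63%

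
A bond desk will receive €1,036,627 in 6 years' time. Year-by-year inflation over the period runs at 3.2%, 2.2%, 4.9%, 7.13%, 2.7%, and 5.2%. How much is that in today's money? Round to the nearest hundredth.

Price-level factor over 6 years: 1.032 × 1.022 × 1.049 × 1.0713 × 1.027 × 1.052 ≈ 1.2805701364.
Purchasing power today: €1,036,627 divided by that factor.

€809,504.28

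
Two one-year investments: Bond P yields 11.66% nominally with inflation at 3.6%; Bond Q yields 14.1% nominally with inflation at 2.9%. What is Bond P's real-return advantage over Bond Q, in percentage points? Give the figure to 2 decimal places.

-3.10

Bond P real return: 1.1166/1.036 − 1 = 7.780%.
Bond Q real return: 1.141/1.029 − 1 = 10.884%.
Difference: 7.780 − 10.884 = -3.104 pp.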